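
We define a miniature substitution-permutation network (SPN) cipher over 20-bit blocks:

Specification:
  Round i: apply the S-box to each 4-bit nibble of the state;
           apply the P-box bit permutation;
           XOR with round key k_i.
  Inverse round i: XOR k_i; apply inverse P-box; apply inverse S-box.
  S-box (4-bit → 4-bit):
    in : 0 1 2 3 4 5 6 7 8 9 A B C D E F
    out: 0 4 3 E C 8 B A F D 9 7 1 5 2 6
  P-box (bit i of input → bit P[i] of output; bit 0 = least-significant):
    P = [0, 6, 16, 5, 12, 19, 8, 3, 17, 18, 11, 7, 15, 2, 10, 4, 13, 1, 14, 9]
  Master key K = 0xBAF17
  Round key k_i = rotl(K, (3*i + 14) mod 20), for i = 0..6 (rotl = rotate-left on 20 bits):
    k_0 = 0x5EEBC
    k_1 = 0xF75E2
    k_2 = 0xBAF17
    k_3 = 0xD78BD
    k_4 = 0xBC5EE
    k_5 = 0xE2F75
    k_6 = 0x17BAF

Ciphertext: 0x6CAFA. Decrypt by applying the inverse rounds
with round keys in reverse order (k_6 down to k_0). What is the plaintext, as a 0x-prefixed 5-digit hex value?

s_0 = ciphertext = 0x6CAFA
s_1 = InvRound(s_0, k_6) = 0xC62DB
s_2 = InvRound(s_1, k_5) = 0xFF945
s_3 = InvRound(s_2, k_4) = 0x213AA
s_4 = InvRound(s_3, k_3) = 0x87BFD
s_5 = InvRound(s_4, k_2) = 0xFDAA3
s_6 = InvRound(s_5, k_1) = 0xAD112
s_7 = InvRound(s_6, k_0) = 0x6F884

0x6F884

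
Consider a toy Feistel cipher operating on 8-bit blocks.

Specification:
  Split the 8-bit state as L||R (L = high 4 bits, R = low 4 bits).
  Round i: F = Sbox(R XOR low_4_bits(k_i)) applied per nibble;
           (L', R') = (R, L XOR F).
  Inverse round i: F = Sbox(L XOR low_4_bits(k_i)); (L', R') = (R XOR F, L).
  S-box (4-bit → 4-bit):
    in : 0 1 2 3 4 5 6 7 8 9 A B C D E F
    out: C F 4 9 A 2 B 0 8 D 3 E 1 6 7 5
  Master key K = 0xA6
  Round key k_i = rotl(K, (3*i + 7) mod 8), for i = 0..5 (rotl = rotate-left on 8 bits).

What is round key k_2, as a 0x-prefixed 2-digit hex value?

K = 0xA6
k_0 = rotl(K, (3*0+7) mod 8) = rotl(K, 7) = 0x53
k_1 = rotl(K, (3*1+7) mod 8) = rotl(K, 2) = 0x9A
k_2 = rotl(K, (3*2+7) mod 8) = rotl(K, 5) = 0xD4

0xD4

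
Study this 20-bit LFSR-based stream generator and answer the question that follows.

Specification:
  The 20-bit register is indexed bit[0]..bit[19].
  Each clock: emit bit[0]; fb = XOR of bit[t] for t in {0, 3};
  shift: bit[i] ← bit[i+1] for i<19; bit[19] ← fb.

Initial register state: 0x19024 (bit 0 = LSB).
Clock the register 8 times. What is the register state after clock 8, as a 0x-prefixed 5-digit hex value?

reg_0 = 0x19024
clock 1: out=0, reg = 0x0C812
clock 2: out=0, reg = 0x06409
clock 3: out=1, reg = 0x03204
clock 4: out=0, reg = 0x01902
clock 5: out=0, reg = 0x00C81
clock 6: out=1, reg = 0x80640
clock 7: out=0, reg = 0x40320
clock 8: out=0, reg = 0x20190

0x20190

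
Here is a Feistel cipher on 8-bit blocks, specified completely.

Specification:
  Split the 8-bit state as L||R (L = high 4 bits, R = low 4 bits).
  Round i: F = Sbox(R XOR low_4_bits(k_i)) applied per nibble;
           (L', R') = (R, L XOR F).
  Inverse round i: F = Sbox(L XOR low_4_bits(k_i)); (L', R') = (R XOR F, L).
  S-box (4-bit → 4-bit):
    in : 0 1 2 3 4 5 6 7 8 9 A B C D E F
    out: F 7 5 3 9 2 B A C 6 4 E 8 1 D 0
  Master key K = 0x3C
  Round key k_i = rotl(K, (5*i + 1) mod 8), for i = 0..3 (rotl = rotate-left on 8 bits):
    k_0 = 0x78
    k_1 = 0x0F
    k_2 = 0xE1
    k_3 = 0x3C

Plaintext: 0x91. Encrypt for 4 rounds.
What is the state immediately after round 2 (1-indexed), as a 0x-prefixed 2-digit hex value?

0xFE

s_0 = plaintext = 0x91
s_1 = Round(s_0, k_0) = 0x1F
s_2 = Round(s_1, k_1) = 0xFE
s_3 = Round(s_2, k_2) = 0xEF
s_4 = Round(s_3, k_3) = 0xFD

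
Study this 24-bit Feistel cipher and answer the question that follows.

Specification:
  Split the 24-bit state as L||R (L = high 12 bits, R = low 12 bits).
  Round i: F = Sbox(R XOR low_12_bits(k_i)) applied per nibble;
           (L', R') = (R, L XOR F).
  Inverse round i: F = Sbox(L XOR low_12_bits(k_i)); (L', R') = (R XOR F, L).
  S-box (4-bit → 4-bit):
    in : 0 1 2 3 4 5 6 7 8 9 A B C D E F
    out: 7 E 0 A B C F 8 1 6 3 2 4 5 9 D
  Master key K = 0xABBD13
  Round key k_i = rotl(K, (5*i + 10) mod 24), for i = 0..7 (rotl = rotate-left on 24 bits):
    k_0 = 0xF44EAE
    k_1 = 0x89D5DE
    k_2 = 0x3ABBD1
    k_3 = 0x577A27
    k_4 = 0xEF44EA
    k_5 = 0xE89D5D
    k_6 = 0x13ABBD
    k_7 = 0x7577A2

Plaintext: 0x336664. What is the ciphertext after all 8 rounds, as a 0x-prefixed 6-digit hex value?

0x285C58

s_0 = plaintext = 0x336664
s_1 = Round(s_0, k_0) = 0x664275
s_2 = Round(s_1, k_1) = 0x275E56
s_3 = Round(s_2, k_2) = 0xE56E6D
s_4 = Round(s_3, k_3) = 0xE6D5E5
s_5 = Round(s_4, k_4) = 0x5E5010
s_6 = Round(s_5, k_5) = 0x010050
s_7 = Round(s_6, k_6) = 0x050285
s_8 = Round(s_7, k_7) = 0x285C58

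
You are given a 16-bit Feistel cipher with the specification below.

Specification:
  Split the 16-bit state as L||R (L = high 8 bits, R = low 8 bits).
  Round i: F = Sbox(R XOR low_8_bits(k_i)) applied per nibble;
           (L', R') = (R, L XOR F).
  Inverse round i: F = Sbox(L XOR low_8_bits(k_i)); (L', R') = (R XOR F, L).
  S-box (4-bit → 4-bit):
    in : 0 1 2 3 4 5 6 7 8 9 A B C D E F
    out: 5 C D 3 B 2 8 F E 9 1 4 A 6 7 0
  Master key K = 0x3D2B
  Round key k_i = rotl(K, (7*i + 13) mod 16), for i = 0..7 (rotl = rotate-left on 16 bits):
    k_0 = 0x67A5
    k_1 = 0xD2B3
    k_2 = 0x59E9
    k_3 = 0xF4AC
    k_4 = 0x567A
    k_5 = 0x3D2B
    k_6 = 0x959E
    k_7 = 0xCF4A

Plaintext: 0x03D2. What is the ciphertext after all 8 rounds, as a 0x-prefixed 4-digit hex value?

0xC606

s_0 = plaintext = 0x03D2
s_1 = Round(s_0, k_0) = 0xD2FC
s_2 = Round(s_1, k_1) = 0xFC62
s_3 = Round(s_2, k_2) = 0x6218
s_4 = Round(s_3, k_3) = 0x1829
s_5 = Round(s_4, k_4) = 0x293B
s_6 = Round(s_5, k_5) = 0x3BEC
s_7 = Round(s_6, k_6) = 0xECC6
s_8 = Round(s_7, k_7) = 0xC606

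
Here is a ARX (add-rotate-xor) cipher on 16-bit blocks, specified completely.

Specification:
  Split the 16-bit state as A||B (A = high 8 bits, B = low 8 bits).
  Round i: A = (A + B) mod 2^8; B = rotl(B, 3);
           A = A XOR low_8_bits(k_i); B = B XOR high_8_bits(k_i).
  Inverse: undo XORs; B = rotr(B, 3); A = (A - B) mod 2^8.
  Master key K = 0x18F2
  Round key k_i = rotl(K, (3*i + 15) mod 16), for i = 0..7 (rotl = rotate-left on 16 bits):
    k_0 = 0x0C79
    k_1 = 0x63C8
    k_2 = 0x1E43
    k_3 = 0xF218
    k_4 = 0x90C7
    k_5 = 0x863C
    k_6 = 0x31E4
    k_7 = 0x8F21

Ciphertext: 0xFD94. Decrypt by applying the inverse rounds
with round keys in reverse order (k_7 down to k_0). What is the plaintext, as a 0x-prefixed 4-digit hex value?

0xD73E

s_0 = ciphertext = 0xFD94
s_1 = InvRound(s_0, k_7) = 0x7963
s_2 = InvRound(s_1, k_6) = 0x534A
s_3 = InvRound(s_2, k_5) = 0xD699
s_4 = InvRound(s_3, k_4) = 0xF021
s_5 = InvRound(s_4, k_3) = 0x6E7A
s_6 = InvRound(s_5, k_2) = 0xA18C
s_7 = InvRound(s_6, k_1) = 0x6CFD
s_8 = InvRound(s_7, k_0) = 0xD73E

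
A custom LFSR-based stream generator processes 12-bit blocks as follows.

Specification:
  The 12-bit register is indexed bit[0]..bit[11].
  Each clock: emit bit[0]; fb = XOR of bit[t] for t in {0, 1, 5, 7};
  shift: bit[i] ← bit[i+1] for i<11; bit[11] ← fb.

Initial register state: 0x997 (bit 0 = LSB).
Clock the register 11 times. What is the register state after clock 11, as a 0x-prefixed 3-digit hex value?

reg_0 = 0x997
clock 1: out=1, reg = 0xCCB
clock 2: out=1, reg = 0xE65
clock 3: out=1, reg = 0x732
clock 4: out=0, reg = 0x399
clock 5: out=1, reg = 0x1CC
clock 6: out=0, reg = 0x8E6
clock 7: out=0, reg = 0xC73
clock 8: out=1, reg = 0xE39
clock 9: out=1, reg = 0x71C
clock 10: out=0, reg = 0x38E
clock 11: out=0, reg = 0x1C7

0x1C7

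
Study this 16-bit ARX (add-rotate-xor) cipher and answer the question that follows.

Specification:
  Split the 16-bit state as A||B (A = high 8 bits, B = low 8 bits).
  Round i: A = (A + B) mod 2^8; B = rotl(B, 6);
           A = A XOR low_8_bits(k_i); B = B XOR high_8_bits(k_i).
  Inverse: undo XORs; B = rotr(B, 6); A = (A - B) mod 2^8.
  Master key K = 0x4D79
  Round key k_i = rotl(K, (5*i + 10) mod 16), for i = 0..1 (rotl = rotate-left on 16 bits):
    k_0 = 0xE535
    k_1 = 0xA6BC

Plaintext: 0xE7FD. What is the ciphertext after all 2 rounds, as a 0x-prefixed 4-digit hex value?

0xD700

s_0 = plaintext = 0xE7FD
s_1 = Round(s_0, k_0) = 0xD19A
s_2 = Round(s_1, k_1) = 0xD700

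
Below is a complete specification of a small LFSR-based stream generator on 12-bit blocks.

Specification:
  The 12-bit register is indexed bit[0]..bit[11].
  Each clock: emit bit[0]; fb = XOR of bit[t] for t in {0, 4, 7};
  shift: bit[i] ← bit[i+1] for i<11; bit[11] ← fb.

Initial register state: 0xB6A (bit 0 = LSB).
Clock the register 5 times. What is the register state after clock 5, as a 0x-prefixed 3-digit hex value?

reg_0 = 0xB6A
clock 1: out=0, reg = 0x5B5
clock 2: out=1, reg = 0xADA
clock 3: out=0, reg = 0x56D
clock 4: out=1, reg = 0xAB6
clock 5: out=0, reg = 0x55B

0x55B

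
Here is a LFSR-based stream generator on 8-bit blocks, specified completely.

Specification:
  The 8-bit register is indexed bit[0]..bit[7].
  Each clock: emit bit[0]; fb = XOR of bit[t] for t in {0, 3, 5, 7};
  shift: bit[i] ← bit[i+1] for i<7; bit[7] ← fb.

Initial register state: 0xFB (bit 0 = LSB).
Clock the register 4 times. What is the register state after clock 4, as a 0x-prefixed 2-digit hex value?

reg_0 = 0xFB
clock 1: out=1, reg = 0x7D
clock 2: out=1, reg = 0xBE
clock 3: out=0, reg = 0xDF
clock 4: out=1, reg = 0xEF

0xEF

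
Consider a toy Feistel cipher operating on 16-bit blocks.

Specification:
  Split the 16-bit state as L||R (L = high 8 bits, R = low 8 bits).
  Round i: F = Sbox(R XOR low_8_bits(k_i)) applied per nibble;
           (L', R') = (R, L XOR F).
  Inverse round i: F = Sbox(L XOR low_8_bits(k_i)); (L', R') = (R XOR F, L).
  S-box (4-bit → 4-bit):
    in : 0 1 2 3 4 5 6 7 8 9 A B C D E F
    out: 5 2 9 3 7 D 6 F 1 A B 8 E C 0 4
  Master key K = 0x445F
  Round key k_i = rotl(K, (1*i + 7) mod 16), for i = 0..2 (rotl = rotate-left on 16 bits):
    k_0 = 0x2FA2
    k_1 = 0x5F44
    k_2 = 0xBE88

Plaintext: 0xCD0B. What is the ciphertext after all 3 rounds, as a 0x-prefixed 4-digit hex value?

0x38F2

s_0 = plaintext = 0xCD0B
s_1 = Round(s_0, k_0) = 0x0B77
s_2 = Round(s_1, k_1) = 0x7738
s_3 = Round(s_2, k_2) = 0x38F2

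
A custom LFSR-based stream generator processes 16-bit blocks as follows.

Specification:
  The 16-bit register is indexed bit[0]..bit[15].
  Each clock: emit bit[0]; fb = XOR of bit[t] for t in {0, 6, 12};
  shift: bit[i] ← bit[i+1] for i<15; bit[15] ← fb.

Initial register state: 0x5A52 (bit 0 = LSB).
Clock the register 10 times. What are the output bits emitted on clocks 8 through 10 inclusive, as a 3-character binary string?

001

reg_0 = 0x5A52
clock 1: out=0, reg = 0x2D29
clock 2: out=1, reg = 0x9694
clock 3: out=0, reg = 0xCB4A
clock 4: out=0, reg = 0xE5A5
clock 5: out=1, reg = 0xF2D2
clock 6: out=0, reg = 0x7969
clock 7: out=1, reg = 0xBCB4
clock 8: out=0, reg = 0xDE5A
clock 9: out=0, reg = 0x6F2D
clock 10: out=1, reg = 0xB796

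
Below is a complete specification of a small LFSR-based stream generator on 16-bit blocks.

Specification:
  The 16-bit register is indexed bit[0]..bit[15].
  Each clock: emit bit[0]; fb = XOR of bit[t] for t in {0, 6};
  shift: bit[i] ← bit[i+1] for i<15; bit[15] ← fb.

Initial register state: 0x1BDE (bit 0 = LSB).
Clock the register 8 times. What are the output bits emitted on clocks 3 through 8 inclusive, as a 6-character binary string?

111011

reg_0 = 0x1BDE
clock 1: out=0, reg = 0x8DEF
clock 2: out=1, reg = 0x46F7
clock 3: out=1, reg = 0x237B
clock 4: out=1, reg = 0x11BD
clock 5: out=1, reg = 0x88DE
clock 6: out=0, reg = 0xC46F
clock 7: out=1, reg = 0x6237
clock 8: out=1, reg = 0xB11B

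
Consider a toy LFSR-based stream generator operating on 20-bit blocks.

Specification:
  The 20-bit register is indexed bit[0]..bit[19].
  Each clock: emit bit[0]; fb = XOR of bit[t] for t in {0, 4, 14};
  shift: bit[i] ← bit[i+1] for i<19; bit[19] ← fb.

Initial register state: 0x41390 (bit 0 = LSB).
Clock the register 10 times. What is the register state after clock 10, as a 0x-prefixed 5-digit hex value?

0x3E504

reg_0 = 0x41390
clock 1: out=0, reg = 0xA09C8
clock 2: out=0, reg = 0x504E4
clock 3: out=0, reg = 0x28272
clock 4: out=0, reg = 0x94139
clock 5: out=1, reg = 0xCA09C
clock 6: out=0, reg = 0xE504E
clock 7: out=0, reg = 0xF2827
clock 8: out=1, reg = 0xF9413
clock 9: out=1, reg = 0x7CA09
clock 10: out=1, reg = 0x3E504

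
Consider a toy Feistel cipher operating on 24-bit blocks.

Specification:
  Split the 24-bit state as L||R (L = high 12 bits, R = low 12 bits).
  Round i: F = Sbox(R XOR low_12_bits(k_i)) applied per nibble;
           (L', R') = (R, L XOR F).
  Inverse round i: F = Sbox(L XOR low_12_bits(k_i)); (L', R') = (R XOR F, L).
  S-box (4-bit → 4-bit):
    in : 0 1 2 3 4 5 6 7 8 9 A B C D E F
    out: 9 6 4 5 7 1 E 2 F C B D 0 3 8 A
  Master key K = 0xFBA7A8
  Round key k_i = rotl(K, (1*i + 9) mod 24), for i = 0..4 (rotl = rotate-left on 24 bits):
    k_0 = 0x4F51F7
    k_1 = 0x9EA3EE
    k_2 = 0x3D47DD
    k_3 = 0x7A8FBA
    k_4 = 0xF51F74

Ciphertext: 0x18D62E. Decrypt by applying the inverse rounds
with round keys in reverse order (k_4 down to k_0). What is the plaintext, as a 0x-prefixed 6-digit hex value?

s_0 = ciphertext = 0x18D62E
s_1 = InvRound(s_0, k_4) = 0xE8218D
s_2 = InvRound(s_1, k_3) = 0x7D2E82
s_3 = InvRound(s_2, k_2) = 0x7187D2
s_4 = InvRound(s_3, k_1) = 0x07C718
s_5 = InvRound(s_4, k_0) = 0x1E507C

0x1E507C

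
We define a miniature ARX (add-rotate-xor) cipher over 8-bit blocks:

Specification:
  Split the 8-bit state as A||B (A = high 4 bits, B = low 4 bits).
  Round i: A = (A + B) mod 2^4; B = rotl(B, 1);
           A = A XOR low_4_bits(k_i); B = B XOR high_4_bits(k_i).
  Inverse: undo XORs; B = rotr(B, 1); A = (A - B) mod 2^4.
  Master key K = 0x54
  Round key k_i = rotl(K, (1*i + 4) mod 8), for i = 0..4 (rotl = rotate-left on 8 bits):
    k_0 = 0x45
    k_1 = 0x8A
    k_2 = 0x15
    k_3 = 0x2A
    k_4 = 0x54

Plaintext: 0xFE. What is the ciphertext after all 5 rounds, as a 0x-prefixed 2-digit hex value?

0x58

s_0 = plaintext = 0xFE
s_1 = Round(s_0, k_0) = 0x89
s_2 = Round(s_1, k_1) = 0xBB
s_3 = Round(s_2, k_2) = 0x36
s_4 = Round(s_3, k_3) = 0x3E
s_5 = Round(s_4, k_4) = 0x58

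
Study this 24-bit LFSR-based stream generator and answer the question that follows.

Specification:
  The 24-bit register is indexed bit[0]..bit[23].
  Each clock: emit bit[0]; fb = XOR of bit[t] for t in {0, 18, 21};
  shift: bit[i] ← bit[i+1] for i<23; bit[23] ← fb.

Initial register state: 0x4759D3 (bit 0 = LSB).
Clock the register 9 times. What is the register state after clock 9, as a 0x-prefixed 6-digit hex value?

reg_0 = 0x4759D3
clock 1: out=1, reg = 0x23ACE9
clock 2: out=1, reg = 0x11D674
clock 3: out=0, reg = 0x08EB3A
clock 4: out=0, reg = 0x04759D
clock 5: out=1, reg = 0x023ACE
clock 6: out=0, reg = 0x011D67
clock 7: out=1, reg = 0x808EB3
clock 8: out=1, reg = 0xC04759
clock 9: out=1, reg = 0xE023AC

0xE023AC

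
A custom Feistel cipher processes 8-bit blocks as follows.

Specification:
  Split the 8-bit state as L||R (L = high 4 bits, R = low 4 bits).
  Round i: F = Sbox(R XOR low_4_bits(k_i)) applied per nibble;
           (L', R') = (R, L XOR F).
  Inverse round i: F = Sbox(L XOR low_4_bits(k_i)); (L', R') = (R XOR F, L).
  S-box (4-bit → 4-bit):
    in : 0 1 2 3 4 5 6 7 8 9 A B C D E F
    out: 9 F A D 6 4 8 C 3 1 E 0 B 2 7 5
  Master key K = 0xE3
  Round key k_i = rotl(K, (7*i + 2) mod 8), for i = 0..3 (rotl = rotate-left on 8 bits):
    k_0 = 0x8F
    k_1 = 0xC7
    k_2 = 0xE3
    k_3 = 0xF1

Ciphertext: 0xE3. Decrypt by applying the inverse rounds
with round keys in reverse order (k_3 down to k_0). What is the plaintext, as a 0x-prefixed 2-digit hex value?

0xA4

s_0 = ciphertext = 0xE3
s_1 = InvRound(s_0, k_3) = 0x6E
s_2 = InvRound(s_1, k_2) = 0xA6
s_3 = InvRound(s_2, k_1) = 0x4A
s_4 = InvRound(s_3, k_0) = 0xA4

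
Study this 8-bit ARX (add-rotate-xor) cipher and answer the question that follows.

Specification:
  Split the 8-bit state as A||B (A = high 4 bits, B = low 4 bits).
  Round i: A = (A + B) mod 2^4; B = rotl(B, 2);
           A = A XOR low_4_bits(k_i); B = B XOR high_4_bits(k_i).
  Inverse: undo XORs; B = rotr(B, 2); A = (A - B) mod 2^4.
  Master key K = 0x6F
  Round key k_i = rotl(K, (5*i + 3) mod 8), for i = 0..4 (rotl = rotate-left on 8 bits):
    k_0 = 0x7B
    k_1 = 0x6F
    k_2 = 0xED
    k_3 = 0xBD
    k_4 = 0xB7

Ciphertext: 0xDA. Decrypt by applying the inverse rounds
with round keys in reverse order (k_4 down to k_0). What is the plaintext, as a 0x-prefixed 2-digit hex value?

s_0 = ciphertext = 0xDA
s_1 = InvRound(s_0, k_4) = 0x64
s_2 = InvRound(s_1, k_3) = 0xCF
s_3 = InvRound(s_2, k_2) = 0xD4
s_4 = InvRound(s_3, k_1) = 0xA8
s_5 = InvRound(s_4, k_0) = 0x2F

0x2F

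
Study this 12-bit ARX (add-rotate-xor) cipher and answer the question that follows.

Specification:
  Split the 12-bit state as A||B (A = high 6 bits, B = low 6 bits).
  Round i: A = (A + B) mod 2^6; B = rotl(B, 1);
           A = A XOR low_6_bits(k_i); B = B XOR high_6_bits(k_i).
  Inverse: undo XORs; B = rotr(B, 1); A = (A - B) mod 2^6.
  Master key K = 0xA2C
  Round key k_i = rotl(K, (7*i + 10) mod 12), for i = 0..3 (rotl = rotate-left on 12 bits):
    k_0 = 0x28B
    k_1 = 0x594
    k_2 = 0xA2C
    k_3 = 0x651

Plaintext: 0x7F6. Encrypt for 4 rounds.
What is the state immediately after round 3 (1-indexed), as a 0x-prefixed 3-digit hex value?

s_0 = plaintext = 0x7F6
s_1 = Round(s_0, k_0) = 0x7A7
s_2 = Round(s_1, k_1) = 0x459
s_3 = Round(s_2, k_2) = 0x19A
s_4 = Round(s_3, k_3) = 0xC6D

0x19A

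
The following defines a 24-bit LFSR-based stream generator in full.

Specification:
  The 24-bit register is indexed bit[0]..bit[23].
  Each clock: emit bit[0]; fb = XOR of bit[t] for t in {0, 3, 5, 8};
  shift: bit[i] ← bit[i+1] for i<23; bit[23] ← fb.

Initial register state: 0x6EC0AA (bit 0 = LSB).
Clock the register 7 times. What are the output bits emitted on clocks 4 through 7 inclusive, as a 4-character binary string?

reg_0 = 0x6EC0AA
clock 1: out=0, reg = 0x376055
clock 2: out=1, reg = 0x9BB02A
clock 3: out=0, reg = 0x4DD815
clock 4: out=1, reg = 0xA6EC0A
clock 5: out=0, reg = 0xD37605
clock 6: out=1, reg = 0xE9BB02
clock 7: out=0, reg = 0xF4DD81

1010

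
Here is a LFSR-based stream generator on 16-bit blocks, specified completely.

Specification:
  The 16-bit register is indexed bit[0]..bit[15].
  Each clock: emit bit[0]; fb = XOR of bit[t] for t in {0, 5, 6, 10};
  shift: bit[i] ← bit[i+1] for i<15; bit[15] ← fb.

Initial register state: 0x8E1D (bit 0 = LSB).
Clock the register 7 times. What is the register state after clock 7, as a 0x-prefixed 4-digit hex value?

reg_0 = 0x8E1D
clock 1: out=1, reg = 0x470E
clock 2: out=0, reg = 0xA387
clock 3: out=1, reg = 0xD1C3
clock 4: out=1, reg = 0x68E1
clock 5: out=1, reg = 0xB470
clock 6: out=0, reg = 0xDA38
clock 7: out=0, reg = 0xED1C

0xED1C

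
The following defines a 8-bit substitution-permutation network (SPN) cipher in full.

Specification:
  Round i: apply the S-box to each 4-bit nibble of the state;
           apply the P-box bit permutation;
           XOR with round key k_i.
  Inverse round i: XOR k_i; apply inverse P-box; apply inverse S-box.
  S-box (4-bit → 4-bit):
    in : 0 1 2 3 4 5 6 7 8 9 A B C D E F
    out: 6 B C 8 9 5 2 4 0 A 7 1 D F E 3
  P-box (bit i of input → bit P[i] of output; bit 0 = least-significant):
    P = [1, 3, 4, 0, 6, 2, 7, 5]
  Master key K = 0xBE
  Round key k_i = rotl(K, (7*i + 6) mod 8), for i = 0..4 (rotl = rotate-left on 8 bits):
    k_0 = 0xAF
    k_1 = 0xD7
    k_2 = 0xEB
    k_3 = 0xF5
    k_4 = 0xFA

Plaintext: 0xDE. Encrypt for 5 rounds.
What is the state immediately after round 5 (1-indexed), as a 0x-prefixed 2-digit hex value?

s_0 = plaintext = 0xDE
s_1 = Round(s_0, k_0) = 0x52
s_2 = Round(s_1, k_1) = 0x06
s_3 = Round(s_2, k_2) = 0x67
s_4 = Round(s_3, k_3) = 0xE1
s_5 = Round(s_4, k_4) = 0x55

0x55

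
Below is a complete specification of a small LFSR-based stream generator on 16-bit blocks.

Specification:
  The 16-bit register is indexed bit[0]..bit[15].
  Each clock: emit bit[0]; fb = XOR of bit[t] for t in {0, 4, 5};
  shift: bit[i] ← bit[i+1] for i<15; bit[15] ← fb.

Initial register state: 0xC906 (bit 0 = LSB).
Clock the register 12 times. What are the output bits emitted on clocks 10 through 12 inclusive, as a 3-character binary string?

001

reg_0 = 0xC906
clock 1: out=0, reg = 0x6483
clock 2: out=1, reg = 0xB241
clock 3: out=1, reg = 0xD920
clock 4: out=0, reg = 0xEC90
clock 5: out=0, reg = 0xF648
clock 6: out=0, reg = 0x7B24
clock 7: out=0, reg = 0xBD92
clock 8: out=0, reg = 0xDEC9
clock 9: out=1, reg = 0xEF64
clock 10: out=0, reg = 0xF7B2
clock 11: out=0, reg = 0x7BD9
clock 12: out=1, reg = 0x3DEC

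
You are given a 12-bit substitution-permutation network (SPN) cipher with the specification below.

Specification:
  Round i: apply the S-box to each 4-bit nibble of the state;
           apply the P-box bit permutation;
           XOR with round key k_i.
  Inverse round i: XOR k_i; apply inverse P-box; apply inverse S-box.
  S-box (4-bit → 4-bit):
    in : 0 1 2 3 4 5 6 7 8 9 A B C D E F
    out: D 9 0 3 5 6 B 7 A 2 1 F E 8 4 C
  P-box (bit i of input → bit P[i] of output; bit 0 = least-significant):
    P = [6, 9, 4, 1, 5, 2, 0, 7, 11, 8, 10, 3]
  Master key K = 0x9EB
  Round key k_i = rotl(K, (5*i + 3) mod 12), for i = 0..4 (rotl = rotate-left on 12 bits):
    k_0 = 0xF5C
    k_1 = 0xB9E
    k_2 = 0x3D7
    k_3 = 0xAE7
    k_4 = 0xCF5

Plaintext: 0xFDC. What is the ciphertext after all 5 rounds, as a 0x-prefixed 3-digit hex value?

0x5EF

s_0 = plaintext = 0xFDC
s_1 = Round(s_0, k_0) = 0x9C6
s_2 = Round(s_1, k_1) = 0x859
s_3 = Round(s_2, k_2) = 0x0DA
s_4 = Round(s_3, k_3) = 0x62F
s_5 = Round(s_4, k_4) = 0x5EF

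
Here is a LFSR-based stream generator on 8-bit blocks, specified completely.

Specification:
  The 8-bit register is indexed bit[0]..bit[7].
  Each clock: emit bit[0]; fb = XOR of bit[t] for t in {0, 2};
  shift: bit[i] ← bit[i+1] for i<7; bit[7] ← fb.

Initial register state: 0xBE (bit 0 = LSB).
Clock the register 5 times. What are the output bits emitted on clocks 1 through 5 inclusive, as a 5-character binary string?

01111

reg_0 = 0xBE
clock 1: out=0, reg = 0xDF
clock 2: out=1, reg = 0x6F
clock 3: out=1, reg = 0x37
clock 4: out=1, reg = 0x1B
clock 5: out=1, reg = 0x8D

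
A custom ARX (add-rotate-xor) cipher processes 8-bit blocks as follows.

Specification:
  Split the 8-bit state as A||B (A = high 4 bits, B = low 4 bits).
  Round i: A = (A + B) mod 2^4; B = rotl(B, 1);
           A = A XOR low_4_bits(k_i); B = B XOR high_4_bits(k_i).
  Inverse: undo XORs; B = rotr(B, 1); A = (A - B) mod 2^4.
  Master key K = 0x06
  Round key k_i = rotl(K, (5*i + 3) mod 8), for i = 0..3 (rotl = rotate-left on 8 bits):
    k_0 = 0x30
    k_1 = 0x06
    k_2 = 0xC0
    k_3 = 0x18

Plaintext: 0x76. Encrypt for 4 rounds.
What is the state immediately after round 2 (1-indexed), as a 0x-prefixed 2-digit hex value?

0xAF

s_0 = plaintext = 0x76
s_1 = Round(s_0, k_0) = 0xDF
s_2 = Round(s_1, k_1) = 0xAF
s_3 = Round(s_2, k_2) = 0x93
s_4 = Round(s_3, k_3) = 0x47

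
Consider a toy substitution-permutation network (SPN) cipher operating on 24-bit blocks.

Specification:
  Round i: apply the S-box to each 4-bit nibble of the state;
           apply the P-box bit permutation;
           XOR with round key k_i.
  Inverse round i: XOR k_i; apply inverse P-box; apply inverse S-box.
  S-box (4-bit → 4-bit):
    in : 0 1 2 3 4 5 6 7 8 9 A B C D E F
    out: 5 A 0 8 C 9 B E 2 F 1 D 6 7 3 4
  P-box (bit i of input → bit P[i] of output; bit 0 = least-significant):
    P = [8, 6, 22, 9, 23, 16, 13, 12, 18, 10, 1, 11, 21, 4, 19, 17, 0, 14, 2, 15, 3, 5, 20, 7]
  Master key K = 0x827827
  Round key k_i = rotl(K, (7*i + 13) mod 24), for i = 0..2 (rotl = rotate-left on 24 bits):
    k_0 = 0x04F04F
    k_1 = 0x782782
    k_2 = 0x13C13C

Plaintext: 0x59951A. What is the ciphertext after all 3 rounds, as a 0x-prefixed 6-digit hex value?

0x068A2B

s_0 = plaintext = 0x59951A
s_1 = Round(s_0, k_0) = 0x2B29D2
s_2 = Round(s_1, k_1) = 0xFD8B85
s_3 = Round(s_2, k_2) = 0x068A2B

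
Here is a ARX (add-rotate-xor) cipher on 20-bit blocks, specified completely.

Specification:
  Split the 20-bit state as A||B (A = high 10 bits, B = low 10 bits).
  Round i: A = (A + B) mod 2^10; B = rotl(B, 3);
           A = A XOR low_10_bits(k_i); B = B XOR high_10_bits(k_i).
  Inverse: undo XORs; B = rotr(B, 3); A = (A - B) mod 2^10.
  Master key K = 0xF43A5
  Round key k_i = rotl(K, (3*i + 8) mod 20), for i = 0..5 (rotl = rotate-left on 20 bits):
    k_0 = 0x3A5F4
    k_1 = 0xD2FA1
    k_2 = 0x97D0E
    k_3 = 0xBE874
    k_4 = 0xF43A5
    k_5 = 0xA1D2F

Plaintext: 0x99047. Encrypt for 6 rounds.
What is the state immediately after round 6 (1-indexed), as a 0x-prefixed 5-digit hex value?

s_0 = plaintext = 0x99047
s_1 = Round(s_0, k_0) = 0xD7ED1
s_2 = Round(s_1, k_1) = 0x645C6
s_3 = Round(s_2, k_2) = 0x9646C
s_4 = Round(s_3, k_3) = 0xAC59A
s_5 = Round(s_4, k_4) = 0xFBB03
s_6 = Round(s_5, k_5) = 0xF7A99

0xF7A99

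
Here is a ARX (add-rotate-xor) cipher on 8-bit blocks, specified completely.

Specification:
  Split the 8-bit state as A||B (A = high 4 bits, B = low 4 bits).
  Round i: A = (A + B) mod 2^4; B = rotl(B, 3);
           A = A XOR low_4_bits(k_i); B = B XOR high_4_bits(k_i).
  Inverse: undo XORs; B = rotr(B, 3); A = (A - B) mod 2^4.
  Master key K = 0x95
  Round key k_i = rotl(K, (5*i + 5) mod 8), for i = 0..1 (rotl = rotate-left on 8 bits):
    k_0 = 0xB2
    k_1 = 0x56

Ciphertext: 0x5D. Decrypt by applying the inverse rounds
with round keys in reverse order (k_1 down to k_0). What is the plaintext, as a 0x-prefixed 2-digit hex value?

0xB5

s_0 = ciphertext = 0x5D
s_1 = InvRound(s_0, k_1) = 0x21
s_2 = InvRound(s_1, k_0) = 0xB5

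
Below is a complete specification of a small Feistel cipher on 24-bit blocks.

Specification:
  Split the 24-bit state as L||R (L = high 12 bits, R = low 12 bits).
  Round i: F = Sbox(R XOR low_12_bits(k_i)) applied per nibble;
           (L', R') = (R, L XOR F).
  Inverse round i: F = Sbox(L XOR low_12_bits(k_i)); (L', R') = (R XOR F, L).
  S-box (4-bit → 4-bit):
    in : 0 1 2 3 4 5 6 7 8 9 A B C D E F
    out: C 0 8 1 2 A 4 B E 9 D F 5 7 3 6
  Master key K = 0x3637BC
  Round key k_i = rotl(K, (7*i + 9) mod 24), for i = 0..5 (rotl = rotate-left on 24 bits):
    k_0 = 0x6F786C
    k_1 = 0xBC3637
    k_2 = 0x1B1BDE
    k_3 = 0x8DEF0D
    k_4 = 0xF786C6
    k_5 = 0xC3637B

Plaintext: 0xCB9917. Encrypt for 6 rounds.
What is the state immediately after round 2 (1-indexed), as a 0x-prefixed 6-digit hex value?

s_0 = plaintext = 0xCB9917
s_1 = Round(s_0, k_0) = 0x917C06
s_2 = Round(s_1, k_1) = 0xC06407
s_3 = Round(s_2, k_2) = 0x407A7F
s_4 = Round(s_3, k_3) = 0xA7FEBF
s_5 = Round(s_4, k_4) = 0xEBF4C6
s_6 = Round(s_5, k_5) = 0x4C6548

0xC06407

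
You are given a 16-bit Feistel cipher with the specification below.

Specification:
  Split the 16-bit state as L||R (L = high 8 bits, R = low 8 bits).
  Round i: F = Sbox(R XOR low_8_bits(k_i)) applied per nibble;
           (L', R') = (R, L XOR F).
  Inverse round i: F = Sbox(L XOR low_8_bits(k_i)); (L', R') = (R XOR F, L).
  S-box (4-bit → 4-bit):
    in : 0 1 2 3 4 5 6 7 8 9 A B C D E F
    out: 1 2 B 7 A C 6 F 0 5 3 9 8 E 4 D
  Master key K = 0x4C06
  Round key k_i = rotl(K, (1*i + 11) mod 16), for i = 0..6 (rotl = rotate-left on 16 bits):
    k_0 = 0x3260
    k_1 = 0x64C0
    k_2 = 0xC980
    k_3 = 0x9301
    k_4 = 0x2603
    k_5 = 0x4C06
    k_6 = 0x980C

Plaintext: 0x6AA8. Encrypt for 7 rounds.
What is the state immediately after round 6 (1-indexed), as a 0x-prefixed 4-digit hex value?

s_0 = plaintext = 0x6AA8
s_1 = Round(s_0, k_0) = 0xA8EA
s_2 = Round(s_1, k_1) = 0xEA1B
s_3 = Round(s_2, k_2) = 0x1BB3
s_4 = Round(s_3, k_3) = 0xB380
s_5 = Round(s_4, k_4) = 0x80B4
s_6 = Round(s_5, k_5) = 0xB41B
s_7 = Round(s_6, k_6) = 0x1B9B

0xB41B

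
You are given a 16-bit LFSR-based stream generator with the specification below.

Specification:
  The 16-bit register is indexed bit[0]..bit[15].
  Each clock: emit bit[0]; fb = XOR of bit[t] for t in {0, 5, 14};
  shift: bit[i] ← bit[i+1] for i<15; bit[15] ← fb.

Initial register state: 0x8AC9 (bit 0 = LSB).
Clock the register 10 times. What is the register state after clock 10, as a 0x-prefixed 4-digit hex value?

0xDE62

reg_0 = 0x8AC9
clock 1: out=1, reg = 0xC564
clock 2: out=0, reg = 0x62B2
clock 3: out=0, reg = 0x3159
clock 4: out=1, reg = 0x98AC
clock 5: out=0, reg = 0xCC56
clock 6: out=0, reg = 0xE62B
clock 7: out=1, reg = 0xF315
clock 8: out=1, reg = 0x798A
clock 9: out=0, reg = 0xBCC5
clock 10: out=1, reg = 0xDE62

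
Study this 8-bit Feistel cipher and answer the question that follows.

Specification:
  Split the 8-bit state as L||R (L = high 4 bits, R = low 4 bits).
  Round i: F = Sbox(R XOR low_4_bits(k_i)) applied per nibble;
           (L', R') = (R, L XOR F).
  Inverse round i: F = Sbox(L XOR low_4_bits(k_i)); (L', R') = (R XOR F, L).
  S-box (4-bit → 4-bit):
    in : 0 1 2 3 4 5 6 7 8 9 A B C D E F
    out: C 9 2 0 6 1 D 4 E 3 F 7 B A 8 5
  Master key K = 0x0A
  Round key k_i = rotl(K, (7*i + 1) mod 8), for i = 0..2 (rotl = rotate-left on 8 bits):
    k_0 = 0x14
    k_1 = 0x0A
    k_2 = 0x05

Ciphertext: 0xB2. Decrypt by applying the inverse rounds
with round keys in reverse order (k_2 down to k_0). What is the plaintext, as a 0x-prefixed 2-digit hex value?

s_0 = ciphertext = 0xB2
s_1 = InvRound(s_0, k_2) = 0xAB
s_2 = InvRound(s_1, k_1) = 0x7A
s_3 = InvRound(s_2, k_0) = 0xA7

0xA7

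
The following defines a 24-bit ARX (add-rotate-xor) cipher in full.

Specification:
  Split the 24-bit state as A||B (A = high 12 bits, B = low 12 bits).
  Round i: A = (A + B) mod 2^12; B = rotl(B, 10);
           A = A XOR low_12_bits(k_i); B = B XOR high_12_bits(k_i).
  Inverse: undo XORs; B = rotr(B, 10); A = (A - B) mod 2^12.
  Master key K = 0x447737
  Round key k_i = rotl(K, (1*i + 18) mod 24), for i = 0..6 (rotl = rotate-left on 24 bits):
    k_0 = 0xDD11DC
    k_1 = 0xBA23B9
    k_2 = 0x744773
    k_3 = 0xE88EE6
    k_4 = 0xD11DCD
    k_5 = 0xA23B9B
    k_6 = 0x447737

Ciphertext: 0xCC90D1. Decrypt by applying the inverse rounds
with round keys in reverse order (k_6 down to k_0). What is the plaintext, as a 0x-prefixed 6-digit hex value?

0x8A8BA7

s_0 = ciphertext = 0xCC90D1
s_1 = InvRound(s_0, k_6) = 0x9A5259
s_2 = InvRound(s_1, k_5) = 0x0541EA
s_3 = InvRound(s_2, k_4) = 0x9AA3EF
s_4 = InvRound(s_3, k_3) = 0x1AD59F
s_5 = InvRound(s_4, k_2) = 0xB72B6C
s_6 = InvRound(s_5, k_1) = 0x593338
s_7 = InvRound(s_6, k_0) = 0x8A8BA7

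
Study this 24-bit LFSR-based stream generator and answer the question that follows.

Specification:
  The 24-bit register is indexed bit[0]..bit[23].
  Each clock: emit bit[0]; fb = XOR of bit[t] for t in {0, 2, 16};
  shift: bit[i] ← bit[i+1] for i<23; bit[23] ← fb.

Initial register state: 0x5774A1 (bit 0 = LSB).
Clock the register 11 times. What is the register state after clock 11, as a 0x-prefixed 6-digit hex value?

reg_0 = 0x5774A1
clock 1: out=1, reg = 0x2BBA50
clock 2: out=0, reg = 0x95DD28
clock 3: out=0, reg = 0xCAEE94
clock 4: out=0, reg = 0xE5774A
clock 5: out=0, reg = 0xF2BBA5
clock 6: out=1, reg = 0x795DD2
clock 7: out=0, reg = 0xBCAEE9
clock 8: out=1, reg = 0xDE5774
clock 9: out=0, reg = 0xEF2BBA
clock 10: out=0, reg = 0xF795DD
clock 11: out=1, reg = 0xFBCAEE

0xFBCAEE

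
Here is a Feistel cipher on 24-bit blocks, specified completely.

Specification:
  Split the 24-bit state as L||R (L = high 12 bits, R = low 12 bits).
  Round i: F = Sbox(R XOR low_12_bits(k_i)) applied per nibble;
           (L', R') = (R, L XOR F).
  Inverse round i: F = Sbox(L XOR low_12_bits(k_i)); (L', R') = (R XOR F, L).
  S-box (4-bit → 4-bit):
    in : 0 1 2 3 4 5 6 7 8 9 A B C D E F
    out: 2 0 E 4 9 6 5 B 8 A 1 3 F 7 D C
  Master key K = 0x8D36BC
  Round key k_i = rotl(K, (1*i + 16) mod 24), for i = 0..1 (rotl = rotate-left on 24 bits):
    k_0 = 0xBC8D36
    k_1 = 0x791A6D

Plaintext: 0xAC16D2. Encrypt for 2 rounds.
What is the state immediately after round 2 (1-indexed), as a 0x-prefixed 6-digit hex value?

0x918264

s_0 = plaintext = 0xAC16D2
s_1 = Round(s_0, k_0) = 0x6D2918
s_2 = Round(s_1, k_1) = 0x918264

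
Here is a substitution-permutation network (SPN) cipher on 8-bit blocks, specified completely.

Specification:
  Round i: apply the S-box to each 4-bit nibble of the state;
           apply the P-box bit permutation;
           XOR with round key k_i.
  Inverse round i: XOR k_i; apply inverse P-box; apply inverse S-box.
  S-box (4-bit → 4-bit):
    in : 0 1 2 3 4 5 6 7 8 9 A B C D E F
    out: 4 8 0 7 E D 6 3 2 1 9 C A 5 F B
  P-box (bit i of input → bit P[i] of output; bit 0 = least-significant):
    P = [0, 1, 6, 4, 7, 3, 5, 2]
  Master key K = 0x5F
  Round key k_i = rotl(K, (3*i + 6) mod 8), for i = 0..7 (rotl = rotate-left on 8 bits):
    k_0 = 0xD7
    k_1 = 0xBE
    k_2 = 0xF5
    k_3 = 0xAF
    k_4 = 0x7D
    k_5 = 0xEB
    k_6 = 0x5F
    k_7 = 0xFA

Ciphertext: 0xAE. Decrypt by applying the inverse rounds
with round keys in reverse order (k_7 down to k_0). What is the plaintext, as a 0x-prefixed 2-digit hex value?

s_0 = ciphertext = 0xAE
s_1 = InvRound(s_0, k_7) = 0x1B
s_2 = InvRound(s_1, k_6) = 0x10
s_3 = InvRound(s_2, k_5) = 0x3E
s_4 = InvRound(s_3, k_4) = 0x23
s_5 = InvRound(s_4, k_3) = 0xF2
s_6 = InvRound(s_5, k_2) = 0x17
s_7 = InvRound(s_6, k_1) = 0x39
s_8 = InvRound(s_7, k_0) = 0xE6

0xE6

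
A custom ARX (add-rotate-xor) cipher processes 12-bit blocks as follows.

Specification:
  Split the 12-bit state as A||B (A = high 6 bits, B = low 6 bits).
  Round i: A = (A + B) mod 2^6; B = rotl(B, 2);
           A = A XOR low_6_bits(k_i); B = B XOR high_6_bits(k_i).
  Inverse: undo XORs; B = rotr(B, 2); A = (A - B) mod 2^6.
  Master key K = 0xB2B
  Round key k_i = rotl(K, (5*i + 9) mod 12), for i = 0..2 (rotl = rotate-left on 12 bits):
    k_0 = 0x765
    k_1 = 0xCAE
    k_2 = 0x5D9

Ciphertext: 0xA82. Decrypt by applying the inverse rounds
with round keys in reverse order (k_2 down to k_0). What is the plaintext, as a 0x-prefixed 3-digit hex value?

0x249

s_0 = ciphertext = 0xA82
s_1 = InvRound(s_0, k_2) = 0x795
s_2 = InvRound(s_1, k_1) = 0xDF9
s_3 = InvRound(s_2, k_0) = 0x249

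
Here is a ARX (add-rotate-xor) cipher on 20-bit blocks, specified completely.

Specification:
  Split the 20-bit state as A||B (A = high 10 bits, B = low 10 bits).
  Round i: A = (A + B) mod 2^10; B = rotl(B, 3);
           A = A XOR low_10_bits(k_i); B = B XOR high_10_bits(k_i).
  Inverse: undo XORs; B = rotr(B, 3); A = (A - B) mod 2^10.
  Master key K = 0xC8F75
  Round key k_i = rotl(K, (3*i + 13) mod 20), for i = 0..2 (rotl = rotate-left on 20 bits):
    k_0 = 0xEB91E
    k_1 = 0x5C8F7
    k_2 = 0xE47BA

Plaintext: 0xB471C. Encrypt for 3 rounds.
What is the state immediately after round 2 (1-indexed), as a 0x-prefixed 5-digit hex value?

s_0 = plaintext = 0xB471C
s_1 = Round(s_0, k_0) = 0x3CF48
s_2 = Round(s_1, k_1) = 0x33334
s_3 = Round(s_2, k_2) = 0xEEA37

0x33334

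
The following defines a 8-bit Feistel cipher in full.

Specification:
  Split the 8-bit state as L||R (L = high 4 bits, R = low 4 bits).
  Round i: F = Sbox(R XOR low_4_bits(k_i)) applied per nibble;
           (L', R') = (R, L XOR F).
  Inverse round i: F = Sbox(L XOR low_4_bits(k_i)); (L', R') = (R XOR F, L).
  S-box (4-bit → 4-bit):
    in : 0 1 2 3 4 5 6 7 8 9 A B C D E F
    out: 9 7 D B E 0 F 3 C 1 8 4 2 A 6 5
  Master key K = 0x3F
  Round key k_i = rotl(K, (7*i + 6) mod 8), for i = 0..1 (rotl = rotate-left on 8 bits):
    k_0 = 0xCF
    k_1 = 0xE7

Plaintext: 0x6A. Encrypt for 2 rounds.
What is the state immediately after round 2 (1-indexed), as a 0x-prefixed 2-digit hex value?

0x6D

s_0 = plaintext = 0x6A
s_1 = Round(s_0, k_0) = 0xA6
s_2 = Round(s_1, k_1) = 0x6D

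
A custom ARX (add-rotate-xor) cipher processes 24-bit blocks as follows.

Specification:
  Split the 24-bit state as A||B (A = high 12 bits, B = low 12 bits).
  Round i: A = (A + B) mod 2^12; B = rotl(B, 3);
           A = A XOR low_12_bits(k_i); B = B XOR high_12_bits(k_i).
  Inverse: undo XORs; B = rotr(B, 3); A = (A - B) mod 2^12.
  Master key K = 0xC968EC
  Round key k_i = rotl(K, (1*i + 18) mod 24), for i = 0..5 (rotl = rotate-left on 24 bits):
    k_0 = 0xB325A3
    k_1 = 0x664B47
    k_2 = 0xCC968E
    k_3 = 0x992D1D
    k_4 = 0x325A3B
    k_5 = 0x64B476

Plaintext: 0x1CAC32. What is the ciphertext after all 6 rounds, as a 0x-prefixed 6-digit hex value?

s_0 = plaintext = 0x1CAC32
s_1 = Round(s_0, k_0) = 0x85FAA4
s_2 = Round(s_1, k_1) = 0x844341
s_3 = Round(s_2, k_2) = 0xD0B6C0
s_4 = Round(s_3, k_3) = 0xED6F91
s_5 = Round(s_4, k_4) = 0x45CFAA
s_6 = Round(s_5, k_5) = 0x070B1C

0x070B1C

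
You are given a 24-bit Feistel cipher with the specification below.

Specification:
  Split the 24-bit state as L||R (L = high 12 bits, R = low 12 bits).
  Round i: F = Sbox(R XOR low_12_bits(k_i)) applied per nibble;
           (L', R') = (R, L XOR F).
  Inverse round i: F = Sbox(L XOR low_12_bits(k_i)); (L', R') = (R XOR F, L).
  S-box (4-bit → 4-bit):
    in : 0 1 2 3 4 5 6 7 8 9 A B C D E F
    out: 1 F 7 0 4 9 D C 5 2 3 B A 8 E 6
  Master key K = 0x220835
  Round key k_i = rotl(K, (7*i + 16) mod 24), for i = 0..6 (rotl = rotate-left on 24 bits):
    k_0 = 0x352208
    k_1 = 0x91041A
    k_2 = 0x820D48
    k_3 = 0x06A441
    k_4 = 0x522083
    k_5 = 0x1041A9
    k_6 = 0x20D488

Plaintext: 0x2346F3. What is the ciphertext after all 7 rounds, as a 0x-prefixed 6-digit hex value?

s_0 = plaintext = 0x2346F3
s_1 = Round(s_0, k_0) = 0x6F365F
s_2 = Round(s_1, k_1) = 0x65F1BA
s_3 = Round(s_2, k_2) = 0x1BAC38
s_4 = Round(s_3, k_3) = 0xC38478
s_5 = Round(s_4, k_4) = 0x478853
s_6 = Round(s_5, k_5) = 0x85361B
s_7 = Round(s_6, k_6) = 0x61BF73

0x61BF73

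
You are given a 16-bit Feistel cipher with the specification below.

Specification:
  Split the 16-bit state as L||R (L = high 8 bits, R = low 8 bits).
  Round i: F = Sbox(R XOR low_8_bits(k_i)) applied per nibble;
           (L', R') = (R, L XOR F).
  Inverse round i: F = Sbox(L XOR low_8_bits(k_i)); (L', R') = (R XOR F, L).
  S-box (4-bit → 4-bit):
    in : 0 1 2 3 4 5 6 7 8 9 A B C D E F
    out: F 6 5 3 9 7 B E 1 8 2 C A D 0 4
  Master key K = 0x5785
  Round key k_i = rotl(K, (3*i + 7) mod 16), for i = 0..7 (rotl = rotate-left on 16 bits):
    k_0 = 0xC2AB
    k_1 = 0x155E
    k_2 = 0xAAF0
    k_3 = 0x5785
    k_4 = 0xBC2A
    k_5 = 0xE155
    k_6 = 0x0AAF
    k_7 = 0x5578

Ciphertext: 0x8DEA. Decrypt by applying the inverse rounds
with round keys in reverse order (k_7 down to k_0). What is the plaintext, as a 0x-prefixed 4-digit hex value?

s_0 = ciphertext = 0x8DEA
s_1 = InvRound(s_0, k_7) = 0xAD8D
s_2 = InvRound(s_1, k_6) = 0x78AD
s_3 = InvRound(s_2, k_5) = 0xF078
s_4 = InvRound(s_3, k_4) = 0xAAF0
s_5 = InvRound(s_4, k_3) = 0xA4AA
s_6 = InvRound(s_5, k_2) = 0xD3A4
s_7 = InvRound(s_6, k_1) = 0xB9D3
s_8 = InvRound(s_7, k_0) = 0xB6B9

0xB6B9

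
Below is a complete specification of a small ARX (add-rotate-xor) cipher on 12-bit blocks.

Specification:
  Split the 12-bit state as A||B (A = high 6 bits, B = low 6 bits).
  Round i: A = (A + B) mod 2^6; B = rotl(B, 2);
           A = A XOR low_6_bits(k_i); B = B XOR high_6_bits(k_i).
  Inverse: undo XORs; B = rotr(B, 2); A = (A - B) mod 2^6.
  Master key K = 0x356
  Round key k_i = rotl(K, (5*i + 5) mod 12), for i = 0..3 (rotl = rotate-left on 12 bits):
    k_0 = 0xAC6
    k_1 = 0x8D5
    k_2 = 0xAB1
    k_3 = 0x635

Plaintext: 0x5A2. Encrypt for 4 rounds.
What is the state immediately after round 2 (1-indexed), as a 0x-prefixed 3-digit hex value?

s_0 = plaintext = 0x5A2
s_1 = Round(s_0, k_0) = 0xFA1
s_2 = Round(s_1, k_1) = 0x2A5
s_3 = Round(s_2, k_2) = 0x7BC
s_4 = Round(s_3, k_3) = 0xBEB

0x2A5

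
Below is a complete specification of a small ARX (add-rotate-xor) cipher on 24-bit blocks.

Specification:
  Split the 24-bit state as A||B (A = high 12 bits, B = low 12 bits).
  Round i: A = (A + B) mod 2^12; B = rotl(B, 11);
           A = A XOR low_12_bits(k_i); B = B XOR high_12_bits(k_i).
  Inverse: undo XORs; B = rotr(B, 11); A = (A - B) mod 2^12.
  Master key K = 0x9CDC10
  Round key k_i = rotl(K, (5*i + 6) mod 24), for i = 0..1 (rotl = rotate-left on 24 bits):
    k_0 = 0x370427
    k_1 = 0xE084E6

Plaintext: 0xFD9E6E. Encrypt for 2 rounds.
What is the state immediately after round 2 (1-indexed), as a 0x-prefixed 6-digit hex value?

0xA4142B

s_0 = plaintext = 0xFD9E6E
s_1 = Round(s_0, k_0) = 0xA60447
s_2 = Round(s_1, k_1) = 0xA4142B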